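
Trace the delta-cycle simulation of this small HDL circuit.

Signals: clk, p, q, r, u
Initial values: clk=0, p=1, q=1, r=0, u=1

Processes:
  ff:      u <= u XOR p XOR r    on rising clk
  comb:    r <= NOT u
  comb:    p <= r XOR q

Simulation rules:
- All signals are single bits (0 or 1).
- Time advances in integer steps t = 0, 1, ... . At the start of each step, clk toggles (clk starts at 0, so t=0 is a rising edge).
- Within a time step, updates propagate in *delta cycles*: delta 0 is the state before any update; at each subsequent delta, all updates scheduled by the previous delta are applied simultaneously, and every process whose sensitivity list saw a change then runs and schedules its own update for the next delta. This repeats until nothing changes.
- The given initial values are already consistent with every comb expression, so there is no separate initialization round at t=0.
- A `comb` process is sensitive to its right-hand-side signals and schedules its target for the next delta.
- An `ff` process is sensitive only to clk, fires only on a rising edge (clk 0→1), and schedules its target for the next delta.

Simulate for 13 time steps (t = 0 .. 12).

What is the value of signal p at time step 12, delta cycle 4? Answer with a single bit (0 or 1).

[bits: r,u,q,p,clk]
t=0: Δ0=01110 Δ1=01111 Δ2=00111 Δ3=10111 Δ4=10101 | 4Δ
t=1: Δ0=10101 Δ1=10100 | 1Δ
t=2: Δ0=10100 Δ1=10101 Δ2=11101 Δ3=01101 Δ4=01111 | 4Δ
t=3: Δ0=01111 Δ1=01110 | 1Δ
t=4: Δ0=01110 Δ1=01111 Δ2=00111 Δ3=10111 Δ4=10101 | 4Δ
t=5: Δ0=10101 Δ1=10100 | 1Δ
t=6: Δ0=10100 Δ1=10101 Δ2=11101 Δ3=01101 Δ4=01111 | 4Δ
t=7: Δ0=01111 Δ1=01110 | 1Δ
t=8: Δ0=01110 Δ1=01111 Δ2=00111 Δ3=10111 Δ4=10101 | 4Δ
t=9: Δ0=10101 Δ1=10100 | 1Δ
t=10: Δ0=10100 Δ1=10101 Δ2=11101 Δ3=01101 Δ4=01111 | 4Δ
t=11: Δ0=01111 Δ1=01110 | 1Δ
t=12: Δ0=01110 Δ1=01111 Δ2=00111 Δ3=10111 Δ4=10101 | 4Δ

0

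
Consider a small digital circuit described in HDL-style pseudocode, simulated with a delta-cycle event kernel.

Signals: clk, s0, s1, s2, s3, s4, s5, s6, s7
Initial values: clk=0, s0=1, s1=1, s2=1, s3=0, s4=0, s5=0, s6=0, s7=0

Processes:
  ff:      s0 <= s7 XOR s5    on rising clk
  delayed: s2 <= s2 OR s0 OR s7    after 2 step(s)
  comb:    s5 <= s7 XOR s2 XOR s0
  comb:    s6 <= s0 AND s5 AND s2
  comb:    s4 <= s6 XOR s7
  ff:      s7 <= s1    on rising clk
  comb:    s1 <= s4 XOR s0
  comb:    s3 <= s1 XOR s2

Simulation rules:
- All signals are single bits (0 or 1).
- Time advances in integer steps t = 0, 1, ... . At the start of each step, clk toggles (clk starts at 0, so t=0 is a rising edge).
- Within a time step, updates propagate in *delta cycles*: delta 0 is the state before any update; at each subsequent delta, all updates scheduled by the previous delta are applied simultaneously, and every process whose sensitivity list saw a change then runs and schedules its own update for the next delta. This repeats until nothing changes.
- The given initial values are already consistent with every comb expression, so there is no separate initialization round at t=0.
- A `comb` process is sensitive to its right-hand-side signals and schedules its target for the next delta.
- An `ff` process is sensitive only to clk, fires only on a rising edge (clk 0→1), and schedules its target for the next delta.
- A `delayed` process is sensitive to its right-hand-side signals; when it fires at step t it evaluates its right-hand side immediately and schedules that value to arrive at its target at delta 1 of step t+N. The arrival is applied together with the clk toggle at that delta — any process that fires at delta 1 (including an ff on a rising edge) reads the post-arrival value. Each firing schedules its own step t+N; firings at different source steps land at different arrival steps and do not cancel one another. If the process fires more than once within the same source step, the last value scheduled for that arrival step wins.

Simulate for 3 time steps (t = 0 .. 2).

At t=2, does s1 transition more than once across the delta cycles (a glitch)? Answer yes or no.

t0.Δ0 s2=1 clk=0 s3=0 s7=0 s0=1 s1=1 s4=0 s5=0 s6=0
t0.Δ1 s2=1 clk=1 s3=0 s7=0 s0=1 s1=1 s4=0 s5=0 s6=0
t0.Δ2 s2=1 clk=1 s3=0 s7=1 s0=0 s1=1 s4=0 s5=0 s6=0
t0.Δ3 s2=1 clk=1 s3=0 s7=1 s0=0 s1=0 s4=1 s5=0 s6=0
t0.Δ4 s2=1 clk=1 s3=1 s7=1 s0=0 s1=1 s4=1 s5=0 s6=0
t0.Δ5 s2=1 clk=1 s3=0 s7=1 s0=0 s1=1 s4=1 s5=0 s6=0
t1.Δ0 s2=1 clk=1 s3=0 s7=1 s0=0 s1=1 s4=1 s5=0 s6=0
t1.Δ1 s2=1 clk=0 s3=0 s7=1 s0=0 s1=1 s4=1 s5=0 s6=0
t2.Δ0 s2=1 clk=0 s3=0 s7=1 s0=0 s1=1 s4=1 s5=0 s6=0
t2.Δ1 s2=1 clk=1 s3=0 s7=1 s0=0 s1=1 s4=1 s5=0 s6=0
t2.Δ2 s2=1 clk=1 s3=0 s7=1 s0=1 s1=1 s4=1 s5=0 s6=0
t2.Δ3 s2=1 clk=1 s3=0 s7=1 s0=1 s1=0 s4=1 s5=1 s6=0
t2.Δ4 s2=1 clk=1 s3=1 s7=1 s0=1 s1=0 s4=1 s5=1 s6=1
t2.Δ5 s2=1 clk=1 s3=1 s7=1 s0=1 s1=0 s4=0 s5=1 s6=1
t2.Δ6 s2=1 clk=1 s3=1 s7=1 s0=1 s1=1 s4=0 s5=1 s6=1
t2.Δ7 s2=1 clk=1 s3=0 s7=1 s0=1 s1=1 s4=0 s5=1 s6=1

yes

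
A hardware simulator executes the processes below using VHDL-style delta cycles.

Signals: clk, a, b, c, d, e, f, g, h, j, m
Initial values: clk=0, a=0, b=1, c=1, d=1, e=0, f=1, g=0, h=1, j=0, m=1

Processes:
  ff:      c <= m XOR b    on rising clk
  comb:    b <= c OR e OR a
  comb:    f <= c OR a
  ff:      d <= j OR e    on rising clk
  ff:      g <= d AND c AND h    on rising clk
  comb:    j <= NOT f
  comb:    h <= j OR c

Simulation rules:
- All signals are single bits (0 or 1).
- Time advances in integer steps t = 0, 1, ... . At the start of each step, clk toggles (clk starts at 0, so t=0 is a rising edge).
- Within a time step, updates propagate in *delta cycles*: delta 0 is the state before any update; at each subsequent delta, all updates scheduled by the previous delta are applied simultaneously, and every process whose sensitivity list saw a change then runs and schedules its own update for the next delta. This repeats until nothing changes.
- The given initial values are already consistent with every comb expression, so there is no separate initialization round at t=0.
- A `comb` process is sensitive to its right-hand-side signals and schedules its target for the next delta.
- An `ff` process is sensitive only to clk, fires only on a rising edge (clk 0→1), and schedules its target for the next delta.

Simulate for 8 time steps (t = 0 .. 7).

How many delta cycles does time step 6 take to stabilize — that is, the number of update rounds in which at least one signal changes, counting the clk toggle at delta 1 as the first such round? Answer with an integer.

t0.Δ0 b=1 e=0 f=1 d=1 h=1 clk=0 g=0 j=0 a=0 c=1 m=1
t0.Δ1 b=1 e=0 f=1 d=1 h=1 clk=1 g=0 j=0 a=0 c=1 m=1
t0.Δ2 b=1 e=0 f=1 d=0 h=1 clk=1 g=1 j=0 a=0 c=0 m=1
t0.Δ3 b=0 e=0 f=0 d=0 h=0 clk=1 g=1 j=0 a=0 c=0 m=1
t0.Δ4 b=0 e=0 f=0 d=0 h=0 clk=1 g=1 j=1 a=0 c=0 m=1
t0.Δ5 b=0 e=0 f=0 d=0 h=1 clk=1 g=1 j=1 a=0 c=0 m=1
t1.Δ0 b=0 e=0 f=0 d=0 h=1 clk=1 g=1 j=1 a=0 c=0 m=1
t1.Δ1 b=0 e=0 f=0 d=0 h=1 clk=0 g=1 j=1 a=0 c=0 m=1
t2.Δ0 b=0 e=0 f=0 d=0 h=1 clk=0 g=1 j=1 a=0 c=0 m=1
t2.Δ1 b=0 e=0 f=0 d=0 h=1 clk=1 g=1 j=1 a=0 c=0 m=1
t2.Δ2 b=0 e=0 f=0 d=1 h=1 clk=1 g=0 j=1 a=0 c=1 m=1
t2.Δ3 b=1 e=0 f=1 d=1 h=1 clk=1 g=0 j=1 a=0 c=1 m=1
t2.Δ4 b=1 e=0 f=1 d=1 h=1 clk=1 g=0 j=0 a=0 c=1 m=1
t3.Δ0 b=1 e=0 f=1 d=1 h=1 clk=1 g=0 j=0 a=0 c=1 m=1
t3.Δ1 b=1 e=0 f=1 d=1 h=1 clk=0 g=0 j=0 a=0 c=1 m=1
t4.Δ0 b=1 e=0 f=1 d=1 h=1 clk=0 g=0 j=0 a=0 c=1 m=1
t4.Δ1 b=1 e=0 f=1 d=1 h=1 clk=1 g=0 j=0 a=0 c=1 m=1
t4.Δ2 b=1 e=0 f=1 d=0 h=1 clk=1 g=1 j=0 a=0 c=0 m=1
t4.Δ3 b=0 e=0 f=0 d=0 h=0 clk=1 g=1 j=0 a=0 c=0 m=1
t4.Δ4 b=0 e=0 f=0 d=0 h=0 clk=1 g=1 j=1 a=0 c=0 m=1
t4.Δ5 b=0 e=0 f=0 d=0 h=1 clk=1 g=1 j=1 a=0 c=0 m=1
t5.Δ0 b=0 e=0 f=0 d=0 h=1 clk=1 g=1 j=1 a=0 c=0 m=1
t5.Δ1 b=0 e=0 f=0 d=0 h=1 clk=0 g=1 j=1 a=0 c=0 m=1
t6.Δ0 b=0 e=0 f=0 d=0 h=1 clk=0 g=1 j=1 a=0 c=0 m=1
t6.Δ1 b=0 e=0 f=0 d=0 h=1 clk=1 g=1 j=1 a=0 c=0 m=1
t6.Δ2 b=0 e=0 f=0 d=1 h=1 clk=1 g=0 j=1 a=0 c=1 m=1
t6.Δ3 b=1 e=0 f=1 d=1 h=1 clk=1 g=0 j=1 a=0 c=1 m=1
t6.Δ4 b=1 e=0 f=1 d=1 h=1 clk=1 g=0 j=0 a=0 c=1 m=1
t7.Δ0 b=1 e=0 f=1 d=1 h=1 clk=1 g=0 j=0 a=0 c=1 m=1
t7.Δ1 b=1 e=0 f=1 d=1 h=1 clk=0 g=0 j=0 a=0 c=1 m=1

4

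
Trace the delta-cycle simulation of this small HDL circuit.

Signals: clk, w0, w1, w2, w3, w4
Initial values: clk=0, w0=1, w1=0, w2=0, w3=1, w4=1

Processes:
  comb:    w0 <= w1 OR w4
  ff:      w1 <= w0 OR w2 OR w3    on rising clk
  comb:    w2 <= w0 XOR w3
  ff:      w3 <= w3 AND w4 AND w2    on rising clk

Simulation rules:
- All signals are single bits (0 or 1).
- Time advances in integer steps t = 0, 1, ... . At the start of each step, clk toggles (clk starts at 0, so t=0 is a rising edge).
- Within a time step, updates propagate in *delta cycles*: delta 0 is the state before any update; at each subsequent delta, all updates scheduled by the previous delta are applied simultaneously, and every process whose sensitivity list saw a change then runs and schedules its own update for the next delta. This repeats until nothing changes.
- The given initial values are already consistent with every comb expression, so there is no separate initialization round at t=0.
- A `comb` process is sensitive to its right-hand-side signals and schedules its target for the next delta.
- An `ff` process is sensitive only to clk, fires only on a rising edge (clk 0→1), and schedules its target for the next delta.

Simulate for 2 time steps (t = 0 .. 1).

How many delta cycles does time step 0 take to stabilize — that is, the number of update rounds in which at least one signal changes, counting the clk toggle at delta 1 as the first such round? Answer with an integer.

[bits: w0,w4,w3,w2,w1,clk]
t=0: Δ0=111000 Δ1=111001 Δ2=110011 Δ3=110111 | 3Δ
t=1: Δ0=110111 Δ1=110110 | 1Δ

3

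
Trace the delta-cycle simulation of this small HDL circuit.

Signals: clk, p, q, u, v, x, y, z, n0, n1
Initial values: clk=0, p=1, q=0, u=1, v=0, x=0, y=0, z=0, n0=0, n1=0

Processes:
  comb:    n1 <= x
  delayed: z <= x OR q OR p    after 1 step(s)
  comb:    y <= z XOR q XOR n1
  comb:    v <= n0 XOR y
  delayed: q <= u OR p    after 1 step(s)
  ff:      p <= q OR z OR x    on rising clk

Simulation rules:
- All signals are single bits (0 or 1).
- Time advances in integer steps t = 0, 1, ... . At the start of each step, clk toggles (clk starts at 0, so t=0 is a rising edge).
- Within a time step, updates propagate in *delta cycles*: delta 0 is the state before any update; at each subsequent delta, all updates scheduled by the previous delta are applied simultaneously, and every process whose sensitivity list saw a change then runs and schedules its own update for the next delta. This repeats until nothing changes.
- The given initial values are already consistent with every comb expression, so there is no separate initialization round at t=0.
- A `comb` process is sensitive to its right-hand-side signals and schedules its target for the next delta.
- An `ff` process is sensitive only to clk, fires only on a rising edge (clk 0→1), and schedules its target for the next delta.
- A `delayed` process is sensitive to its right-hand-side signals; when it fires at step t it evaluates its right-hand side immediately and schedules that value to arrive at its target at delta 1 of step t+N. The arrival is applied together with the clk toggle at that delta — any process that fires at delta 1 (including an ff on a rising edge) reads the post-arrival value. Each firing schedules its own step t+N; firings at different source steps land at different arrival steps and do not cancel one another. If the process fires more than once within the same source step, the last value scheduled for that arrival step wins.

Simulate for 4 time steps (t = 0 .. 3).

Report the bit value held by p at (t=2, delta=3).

1

[bits: q,n1,clk,u,y,v,p,x,n0,z]
t=0: Δ0=0001001000 Δ1=0011001000 Δ2=0011000000 | 2Δ
t=1: Δ0=0011000000 Δ1=1001000000 Δ2=1001100000 Δ3=1001110000 | 3Δ
t=2: Δ0=1001110000 Δ1=1011110001 Δ2=1011011001 Δ3=1011001001 | 3Δ
t=3: Δ0=1011001001 Δ1=1001001001 | 1Δ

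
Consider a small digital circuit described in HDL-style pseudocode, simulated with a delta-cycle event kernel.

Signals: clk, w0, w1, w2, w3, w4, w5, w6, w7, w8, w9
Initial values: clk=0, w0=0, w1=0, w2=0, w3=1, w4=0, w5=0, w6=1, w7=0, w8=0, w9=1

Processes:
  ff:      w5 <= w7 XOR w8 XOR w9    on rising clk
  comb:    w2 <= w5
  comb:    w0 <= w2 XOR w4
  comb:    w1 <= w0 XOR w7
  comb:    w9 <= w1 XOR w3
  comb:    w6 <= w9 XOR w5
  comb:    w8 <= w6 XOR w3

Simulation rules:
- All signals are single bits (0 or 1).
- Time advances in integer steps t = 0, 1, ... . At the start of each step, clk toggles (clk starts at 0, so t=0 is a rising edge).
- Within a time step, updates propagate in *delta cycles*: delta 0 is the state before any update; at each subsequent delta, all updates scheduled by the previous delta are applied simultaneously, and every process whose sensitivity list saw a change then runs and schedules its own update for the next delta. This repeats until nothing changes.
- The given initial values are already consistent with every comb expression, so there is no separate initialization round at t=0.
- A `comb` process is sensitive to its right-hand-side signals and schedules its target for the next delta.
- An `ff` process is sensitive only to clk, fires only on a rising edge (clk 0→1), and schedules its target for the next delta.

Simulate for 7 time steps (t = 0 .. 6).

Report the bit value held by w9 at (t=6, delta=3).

t0.Δ0 w7=0 w8=0 w4=0 clk=0 w3=1 w9=1 w6=1 w2=0 w5=0 w1=0 w0=0
t0.Δ1 w7=0 w8=0 w4=0 clk=1 w3=1 w9=1 w6=1 w2=0 w5=0 w1=0 w0=0
t0.Δ2 w7=0 w8=0 w4=0 clk=1 w3=1 w9=1 w6=1 w2=0 w5=1 w1=0 w0=0
t0.Δ3 w7=0 w8=0 w4=0 clk=1 w3=1 w9=1 w6=0 w2=1 w5=1 w1=0 w0=0
t0.Δ4 w7=0 w8=1 w4=0 clk=1 w3=1 w9=1 w6=0 w2=1 w5=1 w1=0 w0=1
t0.Δ5 w7=0 w8=1 w4=0 clk=1 w3=1 w9=1 w6=0 w2=1 w5=1 w1=1 w0=1
t0.Δ6 w7=0 w8=1 w4=0 clk=1 w3=1 w9=0 w6=0 w2=1 w5=1 w1=1 w0=1
t0.Δ7 w7=0 w8=1 w4=0 clk=1 w3=1 w9=0 w6=1 w2=1 w5=1 w1=1 w0=1
t0.Δ8 w7=0 w8=0 w4=0 clk=1 w3=1 w9=0 w6=1 w2=1 w5=1 w1=1 w0=1
t1.Δ0 w7=0 w8=0 w4=0 clk=1 w3=1 w9=0 w6=1 w2=1 w5=1 w1=1 w0=1
t1.Δ1 w7=0 w8=0 w4=0 clk=0 w3=1 w9=0 w6=1 w2=1 w5=1 w1=1 w0=1
t2.Δ0 w7=0 w8=0 w4=0 clk=0 w3=1 w9=0 w6=1 w2=1 w5=1 w1=1 w0=1
t2.Δ1 w7=0 w8=0 w4=0 clk=1 w3=1 w9=0 w6=1 w2=1 w5=1 w1=1 w0=1
t2.Δ2 w7=0 w8=0 w4=0 clk=1 w3=1 w9=0 w6=1 w2=1 w5=0 w1=1 w0=1
t2.Δ3 w7=0 w8=0 w4=0 clk=1 w3=1 w9=0 w6=0 w2=0 w5=0 w1=1 w0=1
t2.Δ4 w7=0 w8=1 w4=0 clk=1 w3=1 w9=0 w6=0 w2=0 w5=0 w1=1 w0=0
t2.Δ5 w7=0 w8=1 w4=0 clk=1 w3=1 w9=0 w6=0 w2=0 w5=0 w1=0 w0=0
t2.Δ6 w7=0 w8=1 w4=0 clk=1 w3=1 w9=1 w6=0 w2=0 w5=0 w1=0 w0=0
t2.Δ7 w7=0 w8=1 w4=0 clk=1 w3=1 w9=1 w6=1 w2=0 w5=0 w1=0 w0=0
t2.Δ8 w7=0 w8=0 w4=0 clk=1 w3=1 w9=1 w6=1 w2=0 w5=0 w1=0 w0=0
t3.Δ0 w7=0 w8=0 w4=0 clk=1 w3=1 w9=1 w6=1 w2=0 w5=0 w1=0 w0=0
t3.Δ1 w7=0 w8=0 w4=0 clk=0 w3=1 w9=1 w6=1 w2=0 w5=0 w1=0 w0=0
t4.Δ0 w7=0 w8=0 w4=0 clk=0 w3=1 w9=1 w6=1 w2=0 w5=0 w1=0 w0=0
t4.Δ1 w7=0 w8=0 w4=0 clk=1 w3=1 w9=1 w6=1 w2=0 w5=0 w1=0 w0=0
t4.Δ2 w7=0 w8=0 w4=0 clk=1 w3=1 w9=1 w6=1 w2=0 w5=1 w1=0 w0=0
t4.Δ3 w7=0 w8=0 w4=0 clk=1 w3=1 w9=1 w6=0 w2=1 w5=1 w1=0 w0=0
t4.Δ4 w7=0 w8=1 w4=0 clk=1 w3=1 w9=1 w6=0 w2=1 w5=1 w1=0 w0=1
t4.Δ5 w7=0 w8=1 w4=0 clk=1 w3=1 w9=1 w6=0 w2=1 w5=1 w1=1 w0=1
t4.Δ6 w7=0 w8=1 w4=0 clk=1 w3=1 w9=0 w6=0 w2=1 w5=1 w1=1 w0=1
t4.Δ7 w7=0 w8=1 w4=0 clk=1 w3=1 w9=0 w6=1 w2=1 w5=1 w1=1 w0=1
t4.Δ8 w7=0 w8=0 w4=0 clk=1 w3=1 w9=0 w6=1 w2=1 w5=1 w1=1 w0=1
t5.Δ0 w7=0 w8=0 w4=0 clk=1 w3=1 w9=0 w6=1 w2=1 w5=1 w1=1 w0=1
t5.Δ1 w7=0 w8=0 w4=0 clk=0 w3=1 w9=0 w6=1 w2=1 w5=1 w1=1 w0=1
t6.Δ0 w7=0 w8=0 w4=0 clk=0 w3=1 w9=0 w6=1 w2=1 w5=1 w1=1 w0=1
t6.Δ1 w7=0 w8=0 w4=0 clk=1 w3=1 w9=0 w6=1 w2=1 w5=1 w1=1 w0=1
t6.Δ2 w7=0 w8=0 w4=0 clk=1 w3=1 w9=0 w6=1 w2=1 w5=0 w1=1 w0=1
t6.Δ3 w7=0 w8=0 w4=0 clk=1 w3=1 w9=0 w6=0 w2=0 w5=0 w1=1 w0=1
t6.Δ4 w7=0 w8=1 w4=0 clk=1 w3=1 w9=0 w6=0 w2=0 w5=0 w1=1 w0=0
t6.Δ5 w7=0 w8=1 w4=0 clk=1 w3=1 w9=0 w6=0 w2=0 w5=0 w1=0 w0=0
t6.Δ6 w7=0 w8=1 w4=0 clk=1 w3=1 w9=1 w6=0 w2=0 w5=0 w1=0 w0=0
t6.Δ7 w7=0 w8=1 w4=0 clk=1 w3=1 w9=1 w6=1 w2=0 w5=0 w1=0 w0=0
t6.Δ8 w7=0 w8=0 w4=0 clk=1 w3=1 w9=1 w6=1 w2=0 w5=0 w1=0 w0=0

0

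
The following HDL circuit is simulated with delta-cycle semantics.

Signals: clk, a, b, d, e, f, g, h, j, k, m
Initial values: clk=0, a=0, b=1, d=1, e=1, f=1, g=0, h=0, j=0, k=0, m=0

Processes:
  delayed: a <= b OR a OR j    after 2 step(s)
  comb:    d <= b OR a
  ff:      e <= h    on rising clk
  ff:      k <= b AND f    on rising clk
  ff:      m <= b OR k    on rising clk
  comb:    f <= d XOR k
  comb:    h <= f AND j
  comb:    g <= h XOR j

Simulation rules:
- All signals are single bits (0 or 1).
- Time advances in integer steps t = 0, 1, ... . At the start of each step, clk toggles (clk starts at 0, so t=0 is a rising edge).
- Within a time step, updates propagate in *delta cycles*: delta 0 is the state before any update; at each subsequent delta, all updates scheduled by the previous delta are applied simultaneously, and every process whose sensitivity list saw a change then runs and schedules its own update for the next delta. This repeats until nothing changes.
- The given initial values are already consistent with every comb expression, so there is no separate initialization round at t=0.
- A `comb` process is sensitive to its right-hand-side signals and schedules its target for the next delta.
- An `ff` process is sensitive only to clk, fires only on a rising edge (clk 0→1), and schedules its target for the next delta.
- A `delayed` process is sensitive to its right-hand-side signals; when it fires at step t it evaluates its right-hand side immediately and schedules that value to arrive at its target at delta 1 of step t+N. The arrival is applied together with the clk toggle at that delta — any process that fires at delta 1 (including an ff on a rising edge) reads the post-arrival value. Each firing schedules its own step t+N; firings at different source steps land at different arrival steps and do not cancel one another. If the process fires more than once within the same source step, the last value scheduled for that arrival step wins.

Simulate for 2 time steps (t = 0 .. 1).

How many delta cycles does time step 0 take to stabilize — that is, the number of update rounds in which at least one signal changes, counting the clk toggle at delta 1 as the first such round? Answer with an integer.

t=0 Δ0: f=1 clk=0 k=0 b=1 a=0 d=1 g=0 h=0 e=1 j=0 m=0
  Δ1: clk:0→1
  Δ2: k:0→1, e:1→0, m:0→1
  Δ3: f:1→0
  (3Δ to stable)
t=1 Δ0: f=0 clk=1 k=1 b=1 a=0 d=1 g=0 h=0 e=0 j=0 m=1
  Δ1: clk:1→0
  (1Δ to stable)

3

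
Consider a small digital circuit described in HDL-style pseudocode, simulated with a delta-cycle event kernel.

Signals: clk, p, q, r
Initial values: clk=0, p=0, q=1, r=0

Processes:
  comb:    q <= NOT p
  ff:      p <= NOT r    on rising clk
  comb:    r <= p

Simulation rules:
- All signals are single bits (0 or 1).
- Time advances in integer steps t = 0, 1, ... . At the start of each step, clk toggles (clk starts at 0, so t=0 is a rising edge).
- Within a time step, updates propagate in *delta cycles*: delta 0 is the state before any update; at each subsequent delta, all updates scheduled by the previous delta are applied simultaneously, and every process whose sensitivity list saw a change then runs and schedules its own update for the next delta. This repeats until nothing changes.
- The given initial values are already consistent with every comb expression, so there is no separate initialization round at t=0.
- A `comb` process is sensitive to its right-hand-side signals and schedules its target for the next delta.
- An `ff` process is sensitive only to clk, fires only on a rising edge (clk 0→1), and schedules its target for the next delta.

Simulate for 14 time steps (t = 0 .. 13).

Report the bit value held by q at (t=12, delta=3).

t=0 Δ0: q=1 clk=0 r=0 p=0
  Δ1: clk:0→1
  Δ2: p:0→1
  Δ3: q:1→0, r:0→1
  (3Δ to stable)
t=1 Δ0: q=0 clk=1 r=1 p=1
  Δ1: clk:1→0
  (1Δ to stable)
t=2 Δ0: q=0 clk=0 r=1 p=1
  Δ1: clk:0→1
  Δ2: p:1→0
  Δ3: q:0→1, r:1→0
  (3Δ to stable)
t=3 Δ0: q=1 clk=1 r=0 p=0
  Δ1: clk:1→0
  (1Δ to stable)
t=4 Δ0: q=1 clk=0 r=0 p=0
  Δ1: clk:0→1
  Δ2: p:0→1
  Δ3: q:1→0, r:0→1
  (3Δ to stable)
t=5 Δ0: q=0 clk=1 r=1 p=1
  Δ1: clk:1→0
  (1Δ to stable)
t=6 Δ0: q=0 clk=0 r=1 p=1
  Δ1: clk:0→1
  Δ2: p:1→0
  Δ3: q:0→1, r:1→0
  (3Δ to stable)
t=7 Δ0: q=1 clk=1 r=0 p=0
  Δ1: clk:1→0
  (1Δ to stable)
t=8 Δ0: q=1 clk=0 r=0 p=0
  Δ1: clk:0→1
  Δ2: p:0→1
  Δ3: q:1→0, r:0→1
  (3Δ to stable)
t=9 Δ0: q=0 clk=1 r=1 p=1
  Δ1: clk:1→0
  (1Δ to stable)
t=10 Δ0: q=0 clk=0 r=1 p=1
  Δ1: clk:0→1
  Δ2: p:1→0
  Δ3: q:0→1, r:1→0
  (3Δ to stable)
t=11 Δ0: q=1 clk=1 r=0 p=0
  Δ1: clk:1→0
  (1Δ to stable)
t=12 Δ0: q=1 clk=0 r=0 p=0
  Δ1: clk:0→1
  Δ2: p:0→1
  Δ3: q:1→0, r:0→1
  (3Δ to stable)
t=13 Δ0: q=0 clk=1 r=1 p=1
  Δ1: clk:1→0
  (1Δ to stable)

0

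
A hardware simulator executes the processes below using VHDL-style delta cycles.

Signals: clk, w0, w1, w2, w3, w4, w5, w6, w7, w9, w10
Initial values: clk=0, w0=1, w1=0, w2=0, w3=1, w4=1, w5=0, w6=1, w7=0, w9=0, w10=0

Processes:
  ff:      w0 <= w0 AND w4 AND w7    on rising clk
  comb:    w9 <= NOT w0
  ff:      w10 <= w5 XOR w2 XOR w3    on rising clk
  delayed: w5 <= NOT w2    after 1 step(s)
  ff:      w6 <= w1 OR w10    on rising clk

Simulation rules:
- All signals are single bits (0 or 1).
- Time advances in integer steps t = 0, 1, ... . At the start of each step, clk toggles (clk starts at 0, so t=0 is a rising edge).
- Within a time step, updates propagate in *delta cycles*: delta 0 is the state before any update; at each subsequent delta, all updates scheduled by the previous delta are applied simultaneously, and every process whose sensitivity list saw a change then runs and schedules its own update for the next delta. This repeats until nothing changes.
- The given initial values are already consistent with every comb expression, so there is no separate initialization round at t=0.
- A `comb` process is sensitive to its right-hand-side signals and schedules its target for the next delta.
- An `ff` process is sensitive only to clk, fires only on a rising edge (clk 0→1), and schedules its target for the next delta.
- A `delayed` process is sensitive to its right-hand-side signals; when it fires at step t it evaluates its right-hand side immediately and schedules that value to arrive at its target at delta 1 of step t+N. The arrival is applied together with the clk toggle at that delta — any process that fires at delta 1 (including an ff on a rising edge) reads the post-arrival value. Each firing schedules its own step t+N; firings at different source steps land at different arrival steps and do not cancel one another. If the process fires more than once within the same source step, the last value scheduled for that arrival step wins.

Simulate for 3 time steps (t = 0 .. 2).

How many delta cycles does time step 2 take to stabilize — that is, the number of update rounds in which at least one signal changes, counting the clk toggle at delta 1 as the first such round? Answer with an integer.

2

t=0 Δ0: w3=1 w9=0 w2=0 w1=0 w10=0 w5=0 w0=1 w6=1 w7=0 w4=1 clk=0
  Δ1: clk:0→1
  Δ2: w10:0→1, w0:1→0, w6:1→0
  Δ3: w9:0→1
  (3Δ to stable)
t=1 Δ0: w3=1 w9=1 w2=0 w1=0 w10=1 w5=0 w0=0 w6=0 w7=0 w4=1 clk=1
  Δ1: clk:1→0
  (1Δ to stable)
t=2 Δ0: w3=1 w9=1 w2=0 w1=0 w10=1 w5=0 w0=0 w6=0 w7=0 w4=1 clk=0
  Δ1: clk:0→1
  Δ2: w6:0→1
  (2Δ to stable)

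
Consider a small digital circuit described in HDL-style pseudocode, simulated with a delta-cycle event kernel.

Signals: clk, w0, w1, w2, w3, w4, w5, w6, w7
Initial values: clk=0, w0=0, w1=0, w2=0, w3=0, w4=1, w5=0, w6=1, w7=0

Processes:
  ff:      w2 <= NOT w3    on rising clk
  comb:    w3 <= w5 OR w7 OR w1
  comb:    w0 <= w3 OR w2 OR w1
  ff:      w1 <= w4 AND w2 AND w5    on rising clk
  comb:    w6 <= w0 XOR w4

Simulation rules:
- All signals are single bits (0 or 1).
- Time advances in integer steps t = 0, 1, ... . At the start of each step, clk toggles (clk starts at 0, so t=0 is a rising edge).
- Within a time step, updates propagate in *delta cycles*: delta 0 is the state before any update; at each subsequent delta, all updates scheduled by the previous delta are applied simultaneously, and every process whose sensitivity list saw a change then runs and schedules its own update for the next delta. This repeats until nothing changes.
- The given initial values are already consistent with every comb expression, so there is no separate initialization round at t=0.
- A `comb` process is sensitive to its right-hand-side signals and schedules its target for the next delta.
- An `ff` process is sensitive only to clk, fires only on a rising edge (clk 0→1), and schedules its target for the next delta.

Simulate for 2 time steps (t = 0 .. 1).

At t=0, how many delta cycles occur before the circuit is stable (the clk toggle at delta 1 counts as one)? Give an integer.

4

t=0 Δ0: w0=0 w3=0 w4=1 w7=0 w1=0 w5=0 w6=1 w2=0 clk=0
  Δ1: clk:0→1
  Δ2: w2:0→1
  Δ3: w0:0→1
  Δ4: w6:1→0
  (4Δ to stable)
t=1 Δ0: w0=1 w3=0 w4=1 w7=0 w1=0 w5=0 w6=0 w2=1 clk=1
  Δ1: clk:1→0
  (1Δ to stable)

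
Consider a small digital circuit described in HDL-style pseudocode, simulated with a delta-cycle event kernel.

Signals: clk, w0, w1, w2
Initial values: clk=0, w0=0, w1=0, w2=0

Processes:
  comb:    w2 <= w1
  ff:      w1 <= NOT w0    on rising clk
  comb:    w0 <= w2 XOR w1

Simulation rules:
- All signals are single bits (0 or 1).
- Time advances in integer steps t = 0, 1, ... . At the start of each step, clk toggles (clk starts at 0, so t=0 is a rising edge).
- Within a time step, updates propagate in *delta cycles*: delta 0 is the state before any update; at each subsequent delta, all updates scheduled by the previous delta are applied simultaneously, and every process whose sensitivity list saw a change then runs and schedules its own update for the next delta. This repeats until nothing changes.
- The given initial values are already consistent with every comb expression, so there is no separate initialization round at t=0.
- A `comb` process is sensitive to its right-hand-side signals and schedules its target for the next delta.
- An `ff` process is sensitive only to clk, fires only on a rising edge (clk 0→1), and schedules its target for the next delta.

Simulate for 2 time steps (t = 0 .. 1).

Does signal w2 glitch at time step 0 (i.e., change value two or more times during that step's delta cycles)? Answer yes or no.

[bits: w1,w0,w2,clk]
t=0: Δ0=0000 Δ1=0001 Δ2=1001 Δ3=1111 Δ4=1011 | 4Δ
t=1: Δ0=1011 Δ1=1010 | 1Δ

no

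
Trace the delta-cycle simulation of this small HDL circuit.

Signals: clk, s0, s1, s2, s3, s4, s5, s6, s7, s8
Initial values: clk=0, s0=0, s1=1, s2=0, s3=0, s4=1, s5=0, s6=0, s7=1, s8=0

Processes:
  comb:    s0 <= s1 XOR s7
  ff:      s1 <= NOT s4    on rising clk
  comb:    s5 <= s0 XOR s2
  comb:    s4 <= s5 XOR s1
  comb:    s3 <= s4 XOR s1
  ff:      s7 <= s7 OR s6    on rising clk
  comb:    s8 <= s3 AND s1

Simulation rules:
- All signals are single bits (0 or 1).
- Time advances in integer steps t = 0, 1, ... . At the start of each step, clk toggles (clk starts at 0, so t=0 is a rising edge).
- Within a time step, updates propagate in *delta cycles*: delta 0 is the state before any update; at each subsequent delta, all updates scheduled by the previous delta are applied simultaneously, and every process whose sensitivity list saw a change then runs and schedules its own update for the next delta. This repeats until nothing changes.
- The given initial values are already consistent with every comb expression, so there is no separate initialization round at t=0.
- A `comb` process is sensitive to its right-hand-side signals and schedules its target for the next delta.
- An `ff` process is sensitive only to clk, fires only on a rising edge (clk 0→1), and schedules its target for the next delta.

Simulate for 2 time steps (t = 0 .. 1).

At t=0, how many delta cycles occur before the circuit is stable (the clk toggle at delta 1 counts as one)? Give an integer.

6

t=0 Δ0: s0=0 s4=1 s6=0 clk=0 s3=0 s5=0 s8=0 s7=1 s1=1 s2=0
  Δ1: clk:0→1
  Δ2: s1:1→0
  Δ3: s0:0→1, s4:1→0, s3:0→1
  Δ4: s3:1→0, s5:0→1
  Δ5: s4:0→1
  Δ6: s3:0→1
  (6Δ to stable)
t=1 Δ0: s0=1 s4=1 s6=0 clk=1 s3=1 s5=1 s8=0 s7=1 s1=0 s2=0
  Δ1: clk:1→0
  (1Δ to stable)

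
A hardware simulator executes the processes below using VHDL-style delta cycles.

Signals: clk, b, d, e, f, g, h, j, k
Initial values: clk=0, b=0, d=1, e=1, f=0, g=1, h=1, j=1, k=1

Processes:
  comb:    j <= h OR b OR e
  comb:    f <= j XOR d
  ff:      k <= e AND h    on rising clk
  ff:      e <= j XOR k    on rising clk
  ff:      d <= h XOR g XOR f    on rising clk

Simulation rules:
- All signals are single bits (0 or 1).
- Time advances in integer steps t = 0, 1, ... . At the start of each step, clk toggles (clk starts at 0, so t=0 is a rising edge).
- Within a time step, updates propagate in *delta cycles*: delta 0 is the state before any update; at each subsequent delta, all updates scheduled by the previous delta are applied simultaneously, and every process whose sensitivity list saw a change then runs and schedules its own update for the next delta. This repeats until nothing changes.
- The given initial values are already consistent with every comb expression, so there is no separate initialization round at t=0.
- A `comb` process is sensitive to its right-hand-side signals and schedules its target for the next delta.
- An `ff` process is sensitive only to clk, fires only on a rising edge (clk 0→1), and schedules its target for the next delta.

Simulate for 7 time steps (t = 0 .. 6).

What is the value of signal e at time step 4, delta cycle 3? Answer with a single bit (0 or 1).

[bits: k,g,b,d,f,h,clk,e,j]
t=0: Δ0=110101011 Δ1=110101111 Δ2=110001101 Δ3=110011101 | 3Δ
t=1: Δ0=110011101 Δ1=110011001 | 1Δ
t=2: Δ0=110011001 Δ1=110011101 Δ2=010111101 Δ3=010101101 | 3Δ
t=3: Δ0=010101101 Δ1=010101001 | 1Δ
t=4: Δ0=010101001 Δ1=010101101 Δ2=010001111 Δ3=010011111 | 3Δ
t=5: Δ0=010011111 Δ1=010011011 | 1Δ
t=6: Δ0=010011011 Δ1=010011111 Δ2=110111111 Δ3=110101111 | 3Δ

1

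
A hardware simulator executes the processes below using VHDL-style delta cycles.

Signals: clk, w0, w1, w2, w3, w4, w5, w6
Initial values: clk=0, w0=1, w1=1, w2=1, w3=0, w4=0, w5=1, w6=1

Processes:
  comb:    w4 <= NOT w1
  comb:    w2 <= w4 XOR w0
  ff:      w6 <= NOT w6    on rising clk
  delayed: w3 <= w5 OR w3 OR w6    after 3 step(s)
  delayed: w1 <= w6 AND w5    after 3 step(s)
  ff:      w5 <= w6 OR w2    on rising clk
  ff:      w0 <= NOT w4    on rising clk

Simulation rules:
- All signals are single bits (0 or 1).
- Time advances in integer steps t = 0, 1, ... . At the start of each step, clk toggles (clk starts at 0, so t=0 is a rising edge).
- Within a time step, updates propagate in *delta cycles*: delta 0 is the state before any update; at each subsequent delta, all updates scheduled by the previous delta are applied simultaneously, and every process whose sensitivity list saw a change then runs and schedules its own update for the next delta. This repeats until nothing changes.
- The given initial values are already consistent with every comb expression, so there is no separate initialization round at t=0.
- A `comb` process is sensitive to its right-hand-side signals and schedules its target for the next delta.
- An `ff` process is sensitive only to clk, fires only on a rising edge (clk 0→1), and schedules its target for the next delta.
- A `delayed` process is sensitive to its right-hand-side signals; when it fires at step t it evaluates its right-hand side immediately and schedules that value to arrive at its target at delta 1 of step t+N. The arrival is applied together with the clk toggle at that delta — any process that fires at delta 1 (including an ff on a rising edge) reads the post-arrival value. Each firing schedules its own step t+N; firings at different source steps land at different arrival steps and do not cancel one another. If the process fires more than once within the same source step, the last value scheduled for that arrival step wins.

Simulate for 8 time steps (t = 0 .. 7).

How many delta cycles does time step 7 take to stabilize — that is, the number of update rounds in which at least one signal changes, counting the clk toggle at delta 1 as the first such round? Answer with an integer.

3

[bits: w3,w1,clk,w4,w0,w5,w2,w6]
t=0: Δ0=01001111 Δ1=01101111 Δ2=01101110 | 2Δ
t=1: Δ0=01101110 Δ1=01001110 | 1Δ
t=2: Δ0=01001110 Δ1=01101110 Δ2=01101111 | 2Δ
t=3: Δ0=01101111 Δ1=10001111 Δ2=10011111 Δ3=10011101 | 3Δ
t=4: Δ0=10011101 Δ1=10111101 Δ2=10110100 Δ3=10110110 | 3Δ
t=5: Δ0=10110110 Δ1=11010110 Δ2=11000110 Δ3=11000100 | 3Δ
t=6: Δ0=11000100 Δ1=11100100 Δ2=11101001 Δ3=11101011 | 3Δ
t=7: Δ0=11101011 Δ1=10001011 Δ2=10011011 Δ3=10011001 | 3Δ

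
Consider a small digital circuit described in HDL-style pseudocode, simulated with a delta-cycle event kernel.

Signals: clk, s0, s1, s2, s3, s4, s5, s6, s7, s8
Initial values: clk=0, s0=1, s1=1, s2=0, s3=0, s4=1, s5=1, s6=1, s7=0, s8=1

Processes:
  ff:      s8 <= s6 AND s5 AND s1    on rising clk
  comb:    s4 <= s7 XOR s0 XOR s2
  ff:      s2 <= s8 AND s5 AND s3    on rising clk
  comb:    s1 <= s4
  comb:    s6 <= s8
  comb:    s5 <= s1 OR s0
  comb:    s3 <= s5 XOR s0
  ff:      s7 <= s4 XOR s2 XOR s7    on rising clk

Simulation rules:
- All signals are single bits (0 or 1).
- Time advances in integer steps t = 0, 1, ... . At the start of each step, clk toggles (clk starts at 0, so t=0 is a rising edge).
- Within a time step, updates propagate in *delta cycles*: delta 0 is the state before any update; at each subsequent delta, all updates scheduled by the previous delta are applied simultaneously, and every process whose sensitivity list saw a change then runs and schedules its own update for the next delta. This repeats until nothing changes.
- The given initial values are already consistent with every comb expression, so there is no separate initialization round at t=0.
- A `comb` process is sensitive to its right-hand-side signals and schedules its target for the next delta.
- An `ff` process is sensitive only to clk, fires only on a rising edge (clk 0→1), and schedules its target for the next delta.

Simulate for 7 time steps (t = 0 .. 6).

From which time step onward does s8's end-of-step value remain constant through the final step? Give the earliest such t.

2

[bits: s4,s3,s1,clk,s8,s5,s2,s7,s6,s0]
t=0: Δ0=1010110011 Δ1=1011110011 Δ2=1011110111 Δ3=0011110111 Δ4=0001110111 | 4Δ
t=1: Δ0=0001110111 Δ1=0000110111 | 1Δ
t=2: Δ0=0000110111 Δ1=0001110111 Δ2=0001010111 Δ3=0001010101 | 3Δ
t=3: Δ0=0001010101 Δ1=0000010101 | 1Δ
t=4: Δ0=0000010101 Δ1=0001010101 | 1Δ
t=5: Δ0=0001010101 Δ1=0000010101 | 1Δ
t=6: Δ0=0000010101 Δ1=0001010101 | 1Δ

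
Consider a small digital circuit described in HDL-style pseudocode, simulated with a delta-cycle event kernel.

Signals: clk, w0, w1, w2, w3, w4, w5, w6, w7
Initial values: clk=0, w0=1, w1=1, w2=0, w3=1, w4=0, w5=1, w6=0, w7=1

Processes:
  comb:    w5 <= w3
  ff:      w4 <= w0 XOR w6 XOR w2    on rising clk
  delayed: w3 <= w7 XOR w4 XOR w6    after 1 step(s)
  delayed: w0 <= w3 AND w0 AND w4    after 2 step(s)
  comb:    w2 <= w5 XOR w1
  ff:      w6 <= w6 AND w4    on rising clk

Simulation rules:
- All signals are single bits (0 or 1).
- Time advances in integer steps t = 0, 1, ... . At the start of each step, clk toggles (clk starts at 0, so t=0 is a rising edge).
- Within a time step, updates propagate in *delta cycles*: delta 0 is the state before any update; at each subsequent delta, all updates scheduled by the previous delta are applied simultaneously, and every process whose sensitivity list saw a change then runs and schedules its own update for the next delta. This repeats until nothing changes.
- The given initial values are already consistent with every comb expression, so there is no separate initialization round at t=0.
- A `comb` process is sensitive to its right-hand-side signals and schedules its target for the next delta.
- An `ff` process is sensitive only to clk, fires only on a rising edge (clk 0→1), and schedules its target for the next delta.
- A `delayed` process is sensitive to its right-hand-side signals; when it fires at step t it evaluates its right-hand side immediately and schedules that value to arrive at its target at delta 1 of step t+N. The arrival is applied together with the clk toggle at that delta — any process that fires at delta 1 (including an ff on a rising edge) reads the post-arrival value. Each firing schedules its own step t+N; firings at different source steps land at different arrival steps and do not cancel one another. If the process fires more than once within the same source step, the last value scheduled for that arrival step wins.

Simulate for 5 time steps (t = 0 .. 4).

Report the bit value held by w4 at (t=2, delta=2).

t=0 Δ0: w6=0 w4=0 w2=0 w0=1 w7=1 w3=1 w1=1 clk=0 w5=1
  Δ1: clk:0→1
  Δ2: w4:0→1
  (2Δ to stable)
t=1 Δ0: w6=0 w4=1 w2=0 w0=1 w7=1 w3=1 w1=1 clk=1 w5=1
  Δ1: w3:1→0, clk:1→0
  Δ2: w5:1→0
  Δ3: w2:0→1
  (3Δ to stable)
t=2 Δ0: w6=0 w4=1 w2=1 w0=1 w7=1 w3=0 w1=1 clk=0 w5=0
  Δ1: clk:0→1
  Δ2: w4:1→0
  (2Δ to stable)
t=3 Δ0: w6=0 w4=0 w2=1 w0=1 w7=1 w3=0 w1=1 clk=1 w5=0
  Δ1: w0:1→0, w3:0→1, clk:1→0
  Δ2: w5:0→1
  Δ3: w2:1→0
  (3Δ to stable)
t=4 Δ0: w6=0 w4=0 w2=0 w0=0 w7=1 w3=1 w1=1 clk=0 w5=1
  Δ1: clk:0→1
  (1Δ to stable)

0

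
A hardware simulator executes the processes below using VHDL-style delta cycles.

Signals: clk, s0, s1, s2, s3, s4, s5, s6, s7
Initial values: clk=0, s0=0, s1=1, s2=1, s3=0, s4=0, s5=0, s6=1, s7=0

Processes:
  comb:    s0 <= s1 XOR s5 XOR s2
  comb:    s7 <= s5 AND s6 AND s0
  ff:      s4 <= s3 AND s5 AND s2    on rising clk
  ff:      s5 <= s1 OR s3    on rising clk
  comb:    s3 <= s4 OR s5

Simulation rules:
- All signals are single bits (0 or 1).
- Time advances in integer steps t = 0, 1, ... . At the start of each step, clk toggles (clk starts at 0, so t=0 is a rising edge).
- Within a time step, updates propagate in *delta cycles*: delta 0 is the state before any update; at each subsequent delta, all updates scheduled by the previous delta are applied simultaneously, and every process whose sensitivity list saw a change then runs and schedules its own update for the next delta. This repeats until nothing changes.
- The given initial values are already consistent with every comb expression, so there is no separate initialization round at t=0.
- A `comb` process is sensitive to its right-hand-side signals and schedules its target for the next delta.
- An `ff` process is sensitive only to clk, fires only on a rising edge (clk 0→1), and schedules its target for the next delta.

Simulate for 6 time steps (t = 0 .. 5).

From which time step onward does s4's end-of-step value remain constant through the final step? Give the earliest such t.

2

[bits: clk,s2,s6,s7,s3,s0,s4,s5,s1]
t=0: Δ0=011000001 Δ1=111000001 Δ2=111000011 Δ3=111011011 Δ4=111111011 | 4Δ
t=1: Δ0=111111011 Δ1=011111011 | 1Δ
t=2: Δ0=011111011 Δ1=111111011 Δ2=111111111 | 2Δ
t=3: Δ0=111111111 Δ1=011111111 | 1Δ
t=4: Δ0=011111111 Δ1=111111111 | 1Δ
t=5: Δ0=111111111 Δ1=011111111 | 1Δ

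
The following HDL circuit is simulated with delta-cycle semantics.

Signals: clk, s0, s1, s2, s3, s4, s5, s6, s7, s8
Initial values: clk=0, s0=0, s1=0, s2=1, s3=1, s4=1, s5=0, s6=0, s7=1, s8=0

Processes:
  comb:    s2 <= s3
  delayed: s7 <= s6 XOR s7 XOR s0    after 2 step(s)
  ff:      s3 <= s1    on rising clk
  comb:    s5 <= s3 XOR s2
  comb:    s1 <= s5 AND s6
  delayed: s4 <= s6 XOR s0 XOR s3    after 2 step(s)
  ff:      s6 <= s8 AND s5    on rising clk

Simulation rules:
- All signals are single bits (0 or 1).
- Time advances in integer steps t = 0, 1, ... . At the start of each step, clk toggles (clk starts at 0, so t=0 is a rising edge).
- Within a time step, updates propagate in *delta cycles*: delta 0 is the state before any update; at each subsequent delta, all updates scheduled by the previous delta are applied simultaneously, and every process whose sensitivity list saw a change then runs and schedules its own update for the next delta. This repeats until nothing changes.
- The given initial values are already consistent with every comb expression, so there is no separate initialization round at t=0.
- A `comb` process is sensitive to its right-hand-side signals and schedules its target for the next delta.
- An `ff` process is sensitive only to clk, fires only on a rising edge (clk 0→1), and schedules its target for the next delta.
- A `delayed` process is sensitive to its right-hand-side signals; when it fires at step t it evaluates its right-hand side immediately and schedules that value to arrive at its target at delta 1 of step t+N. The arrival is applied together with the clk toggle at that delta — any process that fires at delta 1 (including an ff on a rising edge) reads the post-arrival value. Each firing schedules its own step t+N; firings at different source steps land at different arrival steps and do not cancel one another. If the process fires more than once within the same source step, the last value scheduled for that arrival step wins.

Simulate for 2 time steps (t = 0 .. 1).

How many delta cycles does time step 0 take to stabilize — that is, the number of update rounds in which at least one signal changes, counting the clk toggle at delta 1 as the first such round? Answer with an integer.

t0.Δ0 s6=0 clk=0 s1=0 s5=0 s0=0 s8=0 s3=1 s2=1 s4=1 s7=1
t0.Δ1 s6=0 clk=1 s1=0 s5=0 s0=0 s8=0 s3=1 s2=1 s4=1 s7=1
t0.Δ2 s6=0 clk=1 s1=0 s5=0 s0=0 s8=0 s3=0 s2=1 s4=1 s7=1
t0.Δ3 s6=0 clk=1 s1=0 s5=1 s0=0 s8=0 s3=0 s2=0 s4=1 s7=1
t0.Δ4 s6=0 clk=1 s1=0 s5=0 s0=0 s8=0 s3=0 s2=0 s4=1 s7=1
t1.Δ0 s6=0 clk=1 s1=0 s5=0 s0=0 s8=0 s3=0 s2=0 s4=1 s7=1
t1.Δ1 s6=0 clk=0 s1=0 s5=0 s0=0 s8=0 s3=0 s2=0 s4=1 s7=1

4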